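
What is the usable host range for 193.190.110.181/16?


Network: 193.190.0.0
Broadcast: 193.190.255.255
First usable = network + 1
Last usable = broadcast - 1
Range: 193.190.0.1 to 193.190.255.254


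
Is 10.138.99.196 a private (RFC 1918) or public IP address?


RFC 1918 private ranges:
  10.0.0.0/8 (10.0.0.0 - 10.255.255.255)
  172.16.0.0/12 (172.16.0.0 - 172.31.255.255)
  192.168.0.0/16 (192.168.0.0 - 192.168.255.255)
Private (in 10.0.0.0/8)


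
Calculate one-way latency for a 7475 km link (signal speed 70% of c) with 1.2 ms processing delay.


Speed = 0.7 * 3e5 km/s = 210000 km/s
Propagation delay = 7475 / 210000 = 0.0356 s = 35.5952 ms
Processing delay = 1.2 ms
Total one-way latency = 36.7952 ms


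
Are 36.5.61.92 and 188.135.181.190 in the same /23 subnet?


Mask: 255.255.254.0
36.5.61.92 AND mask = 36.5.60.0
188.135.181.190 AND mask = 188.135.180.0
No, different subnets (36.5.60.0 vs 188.135.180.0)


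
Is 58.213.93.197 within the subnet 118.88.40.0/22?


Subnet network: 118.88.40.0
Test IP AND mask: 58.213.92.0
No, 58.213.93.197 is not in 118.88.40.0/22


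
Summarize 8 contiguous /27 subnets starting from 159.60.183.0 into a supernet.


Original prefix: /27
Number of subnets: 8 = 2^3
New prefix = 27 - 3 = 24
Supernet: 159.60.183.0/24


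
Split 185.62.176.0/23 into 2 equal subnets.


New prefix = 23 + 1 = 24
Each subnet has 256 addresses
  185.62.176.0/24
  185.62.177.0/24
Subnets: 185.62.176.0/24, 185.62.177.0/24


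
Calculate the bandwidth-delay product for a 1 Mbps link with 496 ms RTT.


BDP = bandwidth * RTT
= 1 Mbps * 496 ms
= 1 * 1e6 * 496 / 1000 bits
= 496000 bits
= 62000 bytes
= 60.5469 KB
BDP = 496000 bits (62000 bytes)


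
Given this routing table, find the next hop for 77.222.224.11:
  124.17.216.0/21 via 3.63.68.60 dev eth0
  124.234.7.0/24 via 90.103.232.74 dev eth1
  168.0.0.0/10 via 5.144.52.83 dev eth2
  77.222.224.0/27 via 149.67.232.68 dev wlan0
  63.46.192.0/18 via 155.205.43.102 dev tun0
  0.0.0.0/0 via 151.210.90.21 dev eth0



Longest prefix match for 77.222.224.11:
  /21 124.17.216.0: no
  /24 124.234.7.0: no
  /10 168.0.0.0: no
  /27 77.222.224.0: MATCH
  /18 63.46.192.0: no
  /0 0.0.0.0: MATCH
Selected: next-hop 149.67.232.68 via wlan0 (matched /27)


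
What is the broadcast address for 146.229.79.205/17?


Network: 146.229.0.0/17
Host bits = 15
Set all host bits to 1:
Broadcast: 146.229.127.255


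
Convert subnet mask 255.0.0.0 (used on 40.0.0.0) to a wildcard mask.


Subnet mask: 255.0.0.0
Wildcard = 255.255.255.255 - subnet mask
255 - 255 = 0
255 - 0 = 255
255 - 0 = 255
255 - 0 = 255
Wildcard: 0.255.255.255


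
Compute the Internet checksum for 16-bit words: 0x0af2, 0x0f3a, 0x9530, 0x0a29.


Sum all words (with carry folding):
+ 0x0af2 = 0x0af2
+ 0x0f3a = 0x1a2c
+ 0x9530 = 0xaf5c
+ 0x0a29 = 0xb985
One's complement: ~0xb985
Checksum = 0x467a


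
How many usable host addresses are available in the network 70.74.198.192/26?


Host bits = 32 - 26 = 6
Total addresses = 2^6 = 64
Usable = total - 2 (network and broadcast)
Usable hosts: 62


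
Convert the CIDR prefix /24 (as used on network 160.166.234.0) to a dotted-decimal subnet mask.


/24 means 24 network bits, 8 host bits
Binary: 11111111111111111111111100000000
Mask: 255.255.255.0


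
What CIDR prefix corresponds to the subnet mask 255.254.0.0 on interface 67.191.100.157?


Binary: 11111111.11111110.00000000.00000000
Count leading 1s
Prefix: /15


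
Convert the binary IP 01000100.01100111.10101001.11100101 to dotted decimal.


01000100 = 68
01100111 = 103
10101001 = 169
11100101 = 229
IP: 68.103.169.229


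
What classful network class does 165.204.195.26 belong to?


First octet: 165
Binary: 10100101
10xxxxxx -> Class B (128-191)
Class B, default mask 255.255.0.0 (/16)


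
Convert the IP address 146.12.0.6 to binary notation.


146 = 10010010
12 = 00001100
0 = 00000000
6 = 00000110
Binary: 10010010.00001100.00000000.00000110


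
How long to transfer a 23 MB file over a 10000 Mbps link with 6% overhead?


Effective throughput = 10000 * (1 - 6/100) = 9400 Mbps
File size in Mb = 23 * 8 = 184 Mb
Time = 184 / 9400
Time = 0.0196 seconds


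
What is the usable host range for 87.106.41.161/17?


Network: 87.106.0.0
Broadcast: 87.106.127.255
First usable = network + 1
Last usable = broadcast - 1
Range: 87.106.0.1 to 87.106.127.254


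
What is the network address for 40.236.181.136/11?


IP:   00101000.11101100.10110101.10001000
Mask: 11111111.11100000.00000000.00000000
AND operation:
Net:  00101000.11100000.00000000.00000000
Network: 40.224.0.0/11


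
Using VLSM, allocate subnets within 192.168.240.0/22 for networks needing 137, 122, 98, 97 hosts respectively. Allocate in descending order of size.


137 hosts -> /24 (254 usable): 192.168.240.0/24
122 hosts -> /25 (126 usable): 192.168.241.0/25
98 hosts -> /25 (126 usable): 192.168.241.128/25
97 hosts -> /25 (126 usable): 192.168.242.0/25
Allocation: 192.168.240.0/24 (137 hosts, 254 usable); 192.168.241.0/25 (122 hosts, 126 usable); 192.168.241.128/25 (98 hosts, 126 usable); 192.168.242.0/25 (97 hosts, 126 usable)


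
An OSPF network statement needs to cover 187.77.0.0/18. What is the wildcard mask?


Subnet mask: 255.255.192.0
Wildcard = 255.255.255.255 - subnet mask
255 - 255 = 0
255 - 255 = 0
255 - 192 = 63
255 - 0 = 255
Wildcard: 0.0.63.255


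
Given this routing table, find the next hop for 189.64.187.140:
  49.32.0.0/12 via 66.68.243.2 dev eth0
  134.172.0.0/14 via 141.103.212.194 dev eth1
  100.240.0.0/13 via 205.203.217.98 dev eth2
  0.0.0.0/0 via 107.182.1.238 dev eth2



Longest prefix match for 189.64.187.140:
  /12 49.32.0.0: no
  /14 134.172.0.0: no
  /13 100.240.0.0: no
  /0 0.0.0.0: MATCH
Selected: next-hop 107.182.1.238 via eth2 (matched /0)


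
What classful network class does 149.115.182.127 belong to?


First octet: 149
Binary: 10010101
10xxxxxx -> Class B (128-191)
Class B, default mask 255.255.0.0 (/16)


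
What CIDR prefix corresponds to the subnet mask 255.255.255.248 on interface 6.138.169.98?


Binary: 11111111.11111111.11111111.11111000
Count leading 1s
Prefix: /29


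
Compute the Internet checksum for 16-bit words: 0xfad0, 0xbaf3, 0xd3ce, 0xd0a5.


Sum all words (with carry folding):
+ 0xfad0 = 0xfad0
+ 0xbaf3 = 0xb5c4
+ 0xd3ce = 0x8993
+ 0xd0a5 = 0x5a39
One's complement: ~0x5a39
Checksum = 0xa5c6


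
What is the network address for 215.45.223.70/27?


IP:   11010111.00101101.11011111.01000110
Mask: 11111111.11111111.11111111.11100000
AND operation:
Net:  11010111.00101101.11011111.01000000
Network: 215.45.223.64/27


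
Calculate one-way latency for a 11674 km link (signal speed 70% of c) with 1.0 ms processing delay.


Speed = 0.7 * 3e5 km/s = 210000 km/s
Propagation delay = 11674 / 210000 = 0.0556 s = 55.5905 ms
Processing delay = 1.0 ms
Total one-way latency = 56.5905 ms


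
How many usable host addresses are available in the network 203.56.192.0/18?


Host bits = 32 - 18 = 14
Total addresses = 2^14 = 16384
Usable = total - 2 (network and broadcast)
Usable hosts: 16382


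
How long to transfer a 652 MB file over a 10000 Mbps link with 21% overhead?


Effective throughput = 10000 * (1 - 21/100) = 7900 Mbps
File size in Mb = 652 * 8 = 5216 Mb
Time = 5216 / 7900
Time = 0.6603 seconds


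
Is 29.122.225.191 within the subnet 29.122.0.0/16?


Subnet network: 29.122.0.0
Test IP AND mask: 29.122.0.0
Yes, 29.122.225.191 is in 29.122.0.0/16


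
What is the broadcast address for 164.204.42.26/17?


Network: 164.204.0.0/17
Host bits = 15
Set all host bits to 1:
Broadcast: 164.204.127.255


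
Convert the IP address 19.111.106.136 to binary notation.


19 = 00010011
111 = 01101111
106 = 01101010
136 = 10001000
Binary: 00010011.01101111.01101010.10001000


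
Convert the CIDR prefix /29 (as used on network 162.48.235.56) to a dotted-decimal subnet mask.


/29 means 29 network bits, 3 host bits
Binary: 11111111111111111111111111111000
Mask: 255.255.255.248


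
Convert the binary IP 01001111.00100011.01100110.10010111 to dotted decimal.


01001111 = 79
00100011 = 35
01100110 = 102
10010111 = 151
IP: 79.35.102.151


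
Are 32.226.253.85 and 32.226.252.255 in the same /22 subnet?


Mask: 255.255.252.0
32.226.253.85 AND mask = 32.226.252.0
32.226.252.255 AND mask = 32.226.252.0
Yes, same subnet (32.226.252.0)


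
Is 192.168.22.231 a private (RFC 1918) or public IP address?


RFC 1918 private ranges:
  10.0.0.0/8 (10.0.0.0 - 10.255.255.255)
  172.16.0.0/12 (172.16.0.0 - 172.31.255.255)
  192.168.0.0/16 (192.168.0.0 - 192.168.255.255)
Private (in 192.168.0.0/16)


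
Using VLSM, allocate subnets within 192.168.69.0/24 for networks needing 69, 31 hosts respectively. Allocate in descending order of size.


69 hosts -> /25 (126 usable): 192.168.69.0/25
31 hosts -> /26 (62 usable): 192.168.69.128/26
Allocation: 192.168.69.0/25 (69 hosts, 126 usable); 192.168.69.128/26 (31 hosts, 62 usable)


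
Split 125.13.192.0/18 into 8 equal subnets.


New prefix = 18 + 3 = 21
Each subnet has 2048 addresses
  125.13.192.0/21
  125.13.200.0/21
  125.13.208.0/21
  125.13.216.0/21
  125.13.224.0/21
  125.13.232.0/21
  125.13.240.0/21
  125.13.248.0/21
Subnets: 125.13.192.0/21, 125.13.200.0/21, 125.13.208.0/21, 125.13.216.0/21, 125.13.224.0/21, 125.13.232.0/21, 125.13.240.0/21, 125.13.248.0/21


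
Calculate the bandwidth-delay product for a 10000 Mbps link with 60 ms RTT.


BDP = bandwidth * RTT
= 10000 Mbps * 60 ms
= 10000 * 1e6 * 60 / 1000 bits
= 600000000 bits
= 75000000 bytes
= 73242.1875 KB
BDP = 600000000 bits (75000000 bytes)


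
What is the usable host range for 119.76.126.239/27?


Network: 119.76.126.224
Broadcast: 119.76.126.255
First usable = network + 1
Last usable = broadcast - 1
Range: 119.76.126.225 to 119.76.126.254


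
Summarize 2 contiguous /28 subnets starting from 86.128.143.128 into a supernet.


Original prefix: /28
Number of subnets: 2 = 2^1
New prefix = 28 - 1 = 27
Supernet: 86.128.143.128/27


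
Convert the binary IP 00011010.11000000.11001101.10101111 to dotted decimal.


00011010 = 26
11000000 = 192
11001101 = 205
10101111 = 175
IP: 26.192.205.175


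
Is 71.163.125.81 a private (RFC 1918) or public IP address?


RFC 1918 private ranges:
  10.0.0.0/8 (10.0.0.0 - 10.255.255.255)
  172.16.0.0/12 (172.16.0.0 - 172.31.255.255)
  192.168.0.0/16 (192.168.0.0 - 192.168.255.255)
Public (not in any RFC 1918 range)


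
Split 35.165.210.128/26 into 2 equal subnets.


New prefix = 26 + 1 = 27
Each subnet has 32 addresses
  35.165.210.128/27
  35.165.210.160/27
Subnets: 35.165.210.128/27, 35.165.210.160/27


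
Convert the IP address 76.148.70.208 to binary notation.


76 = 01001100
148 = 10010100
70 = 01000110
208 = 11010000
Binary: 01001100.10010100.01000110.11010000


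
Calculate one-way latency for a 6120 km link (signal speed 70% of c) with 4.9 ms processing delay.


Speed = 0.7 * 3e5 km/s = 210000 km/s
Propagation delay = 6120 / 210000 = 0.0291 s = 29.1429 ms
Processing delay = 4.9 ms
Total one-way latency = 34.0429 ms


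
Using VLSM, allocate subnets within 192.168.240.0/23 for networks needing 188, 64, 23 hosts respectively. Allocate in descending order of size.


188 hosts -> /24 (254 usable): 192.168.240.0/24
64 hosts -> /25 (126 usable): 192.168.241.0/25
23 hosts -> /27 (30 usable): 192.168.241.128/27
Allocation: 192.168.240.0/24 (188 hosts, 254 usable); 192.168.241.0/25 (64 hosts, 126 usable); 192.168.241.128/27 (23 hosts, 30 usable)


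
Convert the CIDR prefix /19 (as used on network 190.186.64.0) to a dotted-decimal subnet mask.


/19 means 19 network bits, 13 host bits
Binary: 11111111111111111110000000000000
Mask: 255.255.224.0


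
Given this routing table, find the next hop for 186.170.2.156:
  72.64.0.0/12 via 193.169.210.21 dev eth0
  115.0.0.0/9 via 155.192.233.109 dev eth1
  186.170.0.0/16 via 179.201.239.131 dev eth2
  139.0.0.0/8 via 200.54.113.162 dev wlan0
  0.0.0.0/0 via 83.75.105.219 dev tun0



Longest prefix match for 186.170.2.156:
  /12 72.64.0.0: no
  /9 115.0.0.0: no
  /16 186.170.0.0: MATCH
  /8 139.0.0.0: no
  /0 0.0.0.0: MATCH
Selected: next-hop 179.201.239.131 via eth2 (matched /16)


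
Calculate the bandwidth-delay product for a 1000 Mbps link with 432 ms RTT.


BDP = bandwidth * RTT
= 1000 Mbps * 432 ms
= 1000 * 1e6 * 432 / 1000 bits
= 432000000 bits
= 54000000 bytes
= 52734.375 KB
BDP = 432000000 bits (54000000 bytes)


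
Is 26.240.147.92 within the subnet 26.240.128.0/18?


Subnet network: 26.240.128.0
Test IP AND mask: 26.240.128.0
Yes, 26.240.147.92 is in 26.240.128.0/18


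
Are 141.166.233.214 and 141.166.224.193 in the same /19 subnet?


Mask: 255.255.224.0
141.166.233.214 AND mask = 141.166.224.0
141.166.224.193 AND mask = 141.166.224.0
Yes, same subnet (141.166.224.0)


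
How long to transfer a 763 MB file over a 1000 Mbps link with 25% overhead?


Effective throughput = 1000 * (1 - 25/100) = 750 Mbps
File size in Mb = 763 * 8 = 6104 Mb
Time = 6104 / 750
Time = 8.1387 seconds


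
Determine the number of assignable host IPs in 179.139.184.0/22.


Host bits = 32 - 22 = 10
Total addresses = 2^10 = 1024
Usable = total - 2 (network and broadcast)
Usable hosts: 1022


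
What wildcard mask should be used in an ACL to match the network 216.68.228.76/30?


Subnet mask: 255.255.255.252
Wildcard = 255.255.255.255 - subnet mask
255 - 255 = 0
255 - 255 = 0
255 - 255 = 0
255 - 252 = 3
Wildcard: 0.0.0.3


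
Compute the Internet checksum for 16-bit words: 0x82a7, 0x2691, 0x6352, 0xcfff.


Sum all words (with carry folding):
+ 0x82a7 = 0x82a7
+ 0x2691 = 0xa938
+ 0x6352 = 0x0c8b
+ 0xcfff = 0xdc8a
One's complement: ~0xdc8a
Checksum = 0x2375


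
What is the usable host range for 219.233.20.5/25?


Network: 219.233.20.0
Broadcast: 219.233.20.127
First usable = network + 1
Last usable = broadcast - 1
Range: 219.233.20.1 to 219.233.20.126


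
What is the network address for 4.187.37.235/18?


IP:   00000100.10111011.00100101.11101011
Mask: 11111111.11111111.11000000.00000000
AND operation:
Net:  00000100.10111011.00000000.00000000
Network: 4.187.0.0/18


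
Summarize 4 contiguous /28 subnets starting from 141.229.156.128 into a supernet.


Original prefix: /28
Number of subnets: 4 = 2^2
New prefix = 28 - 2 = 26
Supernet: 141.229.156.128/26


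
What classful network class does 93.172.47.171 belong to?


First octet: 93
Binary: 01011101
0xxxxxxx -> Class A (1-126)
Class A, default mask 255.0.0.0 (/8)


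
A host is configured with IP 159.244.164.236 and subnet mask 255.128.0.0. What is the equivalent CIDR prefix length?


Binary: 11111111.10000000.00000000.00000000
Count leading 1s
Prefix: /9


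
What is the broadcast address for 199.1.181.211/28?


Network: 199.1.181.208/28
Host bits = 4
Set all host bits to 1:
Broadcast: 199.1.181.223


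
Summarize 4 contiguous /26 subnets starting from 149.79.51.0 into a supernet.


Original prefix: /26
Number of subnets: 4 = 2^2
New prefix = 26 - 2 = 24
Supernet: 149.79.51.0/24


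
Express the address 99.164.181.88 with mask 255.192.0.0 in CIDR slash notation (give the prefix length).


Binary: 11111111.11000000.00000000.00000000
Count leading 1s
Prefix: /10


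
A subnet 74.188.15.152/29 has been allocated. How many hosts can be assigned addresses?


Host bits = 32 - 29 = 3
Total addresses = 2^3 = 8
Usable = total - 2 (network and broadcast)
Usable hosts: 6


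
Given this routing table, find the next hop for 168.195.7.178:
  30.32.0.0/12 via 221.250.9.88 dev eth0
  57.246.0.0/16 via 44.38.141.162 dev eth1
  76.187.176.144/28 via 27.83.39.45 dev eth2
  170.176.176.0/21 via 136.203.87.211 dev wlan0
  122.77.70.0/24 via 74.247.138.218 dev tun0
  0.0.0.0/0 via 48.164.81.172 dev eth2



Longest prefix match for 168.195.7.178:
  /12 30.32.0.0: no
  /16 57.246.0.0: no
  /28 76.187.176.144: no
  /21 170.176.176.0: no
  /24 122.77.70.0: no
  /0 0.0.0.0: MATCH
Selected: next-hop 48.164.81.172 via eth2 (matched /0)


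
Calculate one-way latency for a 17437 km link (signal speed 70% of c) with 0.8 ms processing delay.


Speed = 0.7 * 3e5 km/s = 210000 km/s
Propagation delay = 17437 / 210000 = 0.083 s = 83.0333 ms
Processing delay = 0.8 ms
Total one-way latency = 83.8333 ms


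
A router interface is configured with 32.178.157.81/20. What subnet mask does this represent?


/20 means 20 network bits, 12 host bits
Binary: 11111111111111111111000000000000
Mask: 255.255.240.0


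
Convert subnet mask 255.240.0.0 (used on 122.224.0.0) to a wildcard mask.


Subnet mask: 255.240.0.0
Wildcard = 255.255.255.255 - subnet mask
255 - 255 = 0
255 - 240 = 15
255 - 0 = 255
255 - 0 = 255
Wildcard: 0.15.255.255


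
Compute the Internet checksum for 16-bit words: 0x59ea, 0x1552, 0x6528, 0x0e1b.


Sum all words (with carry folding):
+ 0x59ea = 0x59ea
+ 0x1552 = 0x6f3c
+ 0x6528 = 0xd464
+ 0x0e1b = 0xe27f
One's complement: ~0xe27f
Checksum = 0x1d80


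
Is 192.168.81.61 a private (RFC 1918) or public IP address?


RFC 1918 private ranges:
  10.0.0.0/8 (10.0.0.0 - 10.255.255.255)
  172.16.0.0/12 (172.16.0.0 - 172.31.255.255)
  192.168.0.0/16 (192.168.0.0 - 192.168.255.255)
Private (in 192.168.0.0/16)


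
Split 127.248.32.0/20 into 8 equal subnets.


New prefix = 20 + 3 = 23
Each subnet has 512 addresses
  127.248.32.0/23
  127.248.34.0/23
  127.248.36.0/23
  127.248.38.0/23
  127.248.40.0/23
  127.248.42.0/23
  127.248.44.0/23
  127.248.46.0/23
Subnets: 127.248.32.0/23, 127.248.34.0/23, 127.248.36.0/23, 127.248.38.0/23, 127.248.40.0/23, 127.248.42.0/23, 127.248.44.0/23, 127.248.46.0/23


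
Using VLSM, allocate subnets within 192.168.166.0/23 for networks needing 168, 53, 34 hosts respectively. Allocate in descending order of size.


168 hosts -> /24 (254 usable): 192.168.166.0/24
53 hosts -> /26 (62 usable): 192.168.167.0/26
34 hosts -> /26 (62 usable): 192.168.167.64/26
Allocation: 192.168.166.0/24 (168 hosts, 254 usable); 192.168.167.0/26 (53 hosts, 62 usable); 192.168.167.64/26 (34 hosts, 62 usable)


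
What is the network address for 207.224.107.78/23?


IP:   11001111.11100000.01101011.01001110
Mask: 11111111.11111111.11111110.00000000
AND operation:
Net:  11001111.11100000.01101010.00000000
Network: 207.224.106.0/23


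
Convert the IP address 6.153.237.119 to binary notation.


6 = 00000110
153 = 10011001
237 = 11101101
119 = 01110111
Binary: 00000110.10011001.11101101.01110111


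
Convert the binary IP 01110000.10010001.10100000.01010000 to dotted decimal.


01110000 = 112
10010001 = 145
10100000 = 160
01010000 = 80
IP: 112.145.160.80


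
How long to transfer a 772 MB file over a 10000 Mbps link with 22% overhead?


Effective throughput = 10000 * (1 - 22/100) = 7800 Mbps
File size in Mb = 772 * 8 = 6176 Mb
Time = 6176 / 7800
Time = 0.7918 seconds


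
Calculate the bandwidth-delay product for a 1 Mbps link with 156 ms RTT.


BDP = bandwidth * RTT
= 1 Mbps * 156 ms
= 1 * 1e6 * 156 / 1000 bits
= 156000 bits
= 19500 bytes
= 19.043 KB
BDP = 156000 bits (19500 bytes)


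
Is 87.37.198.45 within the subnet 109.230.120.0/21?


Subnet network: 109.230.120.0
Test IP AND mask: 87.37.192.0
No, 87.37.198.45 is not in 109.230.120.0/21


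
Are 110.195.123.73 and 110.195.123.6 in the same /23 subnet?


Mask: 255.255.254.0
110.195.123.73 AND mask = 110.195.122.0
110.195.123.6 AND mask = 110.195.122.0
Yes, same subnet (110.195.122.0)


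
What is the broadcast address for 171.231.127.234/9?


Network: 171.128.0.0/9
Host bits = 23
Set all host bits to 1:
Broadcast: 171.255.255.255


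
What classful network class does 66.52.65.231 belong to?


First octet: 66
Binary: 01000010
0xxxxxxx -> Class A (1-126)
Class A, default mask 255.0.0.0 (/8)


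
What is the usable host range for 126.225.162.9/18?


Network: 126.225.128.0
Broadcast: 126.225.191.255
First usable = network + 1
Last usable = broadcast - 1
Range: 126.225.128.1 to 126.225.191.254


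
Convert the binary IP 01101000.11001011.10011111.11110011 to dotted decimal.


01101000 = 104
11001011 = 203
10011111 = 159
11110011 = 243
IP: 104.203.159.243


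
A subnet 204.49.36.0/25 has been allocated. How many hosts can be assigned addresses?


Host bits = 32 - 25 = 7
Total addresses = 2^7 = 128
Usable = total - 2 (network and broadcast)
Usable hosts: 126


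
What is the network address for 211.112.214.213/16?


IP:   11010011.01110000.11010110.11010101
Mask: 11111111.11111111.00000000.00000000
AND operation:
Net:  11010011.01110000.00000000.00000000
Network: 211.112.0.0/16


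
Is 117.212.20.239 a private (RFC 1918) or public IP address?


RFC 1918 private ranges:
  10.0.0.0/8 (10.0.0.0 - 10.255.255.255)
  172.16.0.0/12 (172.16.0.0 - 172.31.255.255)
  192.168.0.0/16 (192.168.0.0 - 192.168.255.255)
Public (not in any RFC 1918 range)


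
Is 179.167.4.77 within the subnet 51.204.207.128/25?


Subnet network: 51.204.207.128
Test IP AND mask: 179.167.4.0
No, 179.167.4.77 is not in 51.204.207.128/25


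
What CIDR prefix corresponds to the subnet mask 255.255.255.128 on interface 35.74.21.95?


Binary: 11111111.11111111.11111111.10000000
Count leading 1s
Prefix: /25


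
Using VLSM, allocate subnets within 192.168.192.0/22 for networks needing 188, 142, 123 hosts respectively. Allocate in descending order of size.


188 hosts -> /24 (254 usable): 192.168.192.0/24
142 hosts -> /24 (254 usable): 192.168.193.0/24
123 hosts -> /25 (126 usable): 192.168.194.0/25
Allocation: 192.168.192.0/24 (188 hosts, 254 usable); 192.168.193.0/24 (142 hosts, 254 usable); 192.168.194.0/25 (123 hosts, 126 usable)


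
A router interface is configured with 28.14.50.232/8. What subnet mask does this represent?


/8 means 8 network bits, 24 host bits
Binary: 11111111000000000000000000000000
Mask: 255.0.0.0


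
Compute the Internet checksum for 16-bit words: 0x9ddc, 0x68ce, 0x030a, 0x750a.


Sum all words (with carry folding):
+ 0x9ddc = 0x9ddc
+ 0x68ce = 0x06ab
+ 0x030a = 0x09b5
+ 0x750a = 0x7ebf
One's complement: ~0x7ebf
Checksum = 0x8140


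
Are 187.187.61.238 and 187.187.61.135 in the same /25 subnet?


Mask: 255.255.255.128
187.187.61.238 AND mask = 187.187.61.128
187.187.61.135 AND mask = 187.187.61.128
Yes, same subnet (187.187.61.128)


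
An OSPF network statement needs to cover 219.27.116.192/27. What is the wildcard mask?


Subnet mask: 255.255.255.224
Wildcard = 255.255.255.255 - subnet mask
255 - 255 = 0
255 - 255 = 0
255 - 255 = 0
255 - 224 = 31
Wildcard: 0.0.0.31


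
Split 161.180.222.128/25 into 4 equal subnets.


New prefix = 25 + 2 = 27
Each subnet has 32 addresses
  161.180.222.128/27
  161.180.222.160/27
  161.180.222.192/27
  161.180.222.224/27
Subnets: 161.180.222.128/27, 161.180.222.160/27, 161.180.222.192/27, 161.180.222.224/27


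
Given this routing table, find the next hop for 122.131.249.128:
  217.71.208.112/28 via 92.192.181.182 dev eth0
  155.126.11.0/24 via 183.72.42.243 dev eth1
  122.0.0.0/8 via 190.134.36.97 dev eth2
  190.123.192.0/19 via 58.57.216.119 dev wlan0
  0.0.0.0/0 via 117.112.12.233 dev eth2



Longest prefix match for 122.131.249.128:
  /28 217.71.208.112: no
  /24 155.126.11.0: no
  /8 122.0.0.0: MATCH
  /19 190.123.192.0: no
  /0 0.0.0.0: MATCH
Selected: next-hop 190.134.36.97 via eth2 (matched /8)


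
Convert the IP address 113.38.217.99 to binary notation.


113 = 01110001
38 = 00100110
217 = 11011001
99 = 01100011
Binary: 01110001.00100110.11011001.01100011


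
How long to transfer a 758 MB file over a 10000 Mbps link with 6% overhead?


Effective throughput = 10000 * (1 - 6/100) = 9400 Mbps
File size in Mb = 758 * 8 = 6064 Mb
Time = 6064 / 9400
Time = 0.6451 seconds


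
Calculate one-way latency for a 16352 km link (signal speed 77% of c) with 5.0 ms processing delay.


Speed = 0.77 * 3e5 km/s = 231000 km/s
Propagation delay = 16352 / 231000 = 0.0708 s = 70.7879 ms
Processing delay = 5.0 ms
Total one-way latency = 75.7879 ms


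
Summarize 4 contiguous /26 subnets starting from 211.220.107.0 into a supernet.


Original prefix: /26
Number of subnets: 4 = 2^2
New prefix = 26 - 2 = 24
Supernet: 211.220.107.0/24


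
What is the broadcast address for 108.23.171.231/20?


Network: 108.23.160.0/20
Host bits = 12
Set all host bits to 1:
Broadcast: 108.23.175.255


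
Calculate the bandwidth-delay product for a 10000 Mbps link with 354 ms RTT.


BDP = bandwidth * RTT
= 10000 Mbps * 354 ms
= 10000 * 1e6 * 354 / 1000 bits
= 3540000000 bits
= 442500000 bytes
= 432128.9062 KB
BDP = 3540000000 bits (442500000 bytes)


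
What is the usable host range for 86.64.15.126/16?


Network: 86.64.0.0
Broadcast: 86.64.255.255
First usable = network + 1
Last usable = broadcast - 1
Range: 86.64.0.1 to 86.64.255.254


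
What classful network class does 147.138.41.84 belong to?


First octet: 147
Binary: 10010011
10xxxxxx -> Class B (128-191)
Class B, default mask 255.255.0.0 (/16)


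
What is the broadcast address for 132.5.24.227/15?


Network: 132.4.0.0/15
Host bits = 17
Set all host bits to 1:
Broadcast: 132.5.255.255


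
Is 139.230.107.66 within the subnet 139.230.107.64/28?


Subnet network: 139.230.107.64
Test IP AND mask: 139.230.107.64
Yes, 139.230.107.66 is in 139.230.107.64/28


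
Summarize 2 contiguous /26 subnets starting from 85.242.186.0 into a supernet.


Original prefix: /26
Number of subnets: 2 = 2^1
New prefix = 26 - 1 = 25
Supernet: 85.242.186.0/25


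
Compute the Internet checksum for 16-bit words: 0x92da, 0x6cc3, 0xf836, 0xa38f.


Sum all words (with carry folding):
+ 0x92da = 0x92da
+ 0x6cc3 = 0xff9d
+ 0xf836 = 0xf7d4
+ 0xa38f = 0x9b64
One's complement: ~0x9b64
Checksum = 0x649b


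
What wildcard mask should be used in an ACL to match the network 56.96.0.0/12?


Subnet mask: 255.240.0.0
Wildcard = 255.255.255.255 - subnet mask
255 - 255 = 0
255 - 240 = 15
255 - 0 = 255
255 - 0 = 255
Wildcard: 0.15.255.255


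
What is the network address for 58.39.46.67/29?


IP:   00111010.00100111.00101110.01000011
Mask: 11111111.11111111.11111111.11111000
AND operation:
Net:  00111010.00100111.00101110.01000000
Network: 58.39.46.64/29


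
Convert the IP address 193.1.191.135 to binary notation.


193 = 11000001
1 = 00000001
191 = 10111111
135 = 10000111
Binary: 11000001.00000001.10111111.10000111


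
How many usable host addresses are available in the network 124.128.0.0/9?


Host bits = 32 - 9 = 23
Total addresses = 2^23 = 8388608
Usable = total - 2 (network and broadcast)
Usable hosts: 8388606


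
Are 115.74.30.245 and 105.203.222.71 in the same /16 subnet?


Mask: 255.255.0.0
115.74.30.245 AND mask = 115.74.0.0
105.203.222.71 AND mask = 105.203.0.0
No, different subnets (115.74.0.0 vs 105.203.0.0)


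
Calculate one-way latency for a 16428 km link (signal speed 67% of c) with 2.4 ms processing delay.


Speed = 0.67 * 3e5 km/s = 201000 km/s
Propagation delay = 16428 / 201000 = 0.0817 s = 81.7313 ms
Processing delay = 2.4 ms
Total one-way latency = 84.1313 ms


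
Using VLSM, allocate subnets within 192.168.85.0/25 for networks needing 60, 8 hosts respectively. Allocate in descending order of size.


60 hosts -> /26 (62 usable): 192.168.85.0/26
8 hosts -> /28 (14 usable): 192.168.85.64/28
Allocation: 192.168.85.0/26 (60 hosts, 62 usable); 192.168.85.64/28 (8 hosts, 14 usable)


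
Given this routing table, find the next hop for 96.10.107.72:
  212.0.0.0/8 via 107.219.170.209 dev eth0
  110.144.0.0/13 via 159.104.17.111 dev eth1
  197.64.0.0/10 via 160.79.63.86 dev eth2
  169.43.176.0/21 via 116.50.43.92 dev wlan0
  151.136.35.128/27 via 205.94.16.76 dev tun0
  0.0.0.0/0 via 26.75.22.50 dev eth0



Longest prefix match for 96.10.107.72:
  /8 212.0.0.0: no
  /13 110.144.0.0: no
  /10 197.64.0.0: no
  /21 169.43.176.0: no
  /27 151.136.35.128: no
  /0 0.0.0.0: MATCH
Selected: next-hop 26.75.22.50 via eth0 (matched /0)


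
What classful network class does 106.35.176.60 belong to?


First octet: 106
Binary: 01101010
0xxxxxxx -> Class A (1-126)
Class A, default mask 255.0.0.0 (/8)


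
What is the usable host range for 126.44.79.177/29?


Network: 126.44.79.176
Broadcast: 126.44.79.183
First usable = network + 1
Last usable = broadcast - 1
Range: 126.44.79.177 to 126.44.79.182


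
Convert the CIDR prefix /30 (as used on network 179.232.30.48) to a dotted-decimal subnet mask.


/30 means 30 network bits, 2 host bits
Binary: 11111111111111111111111111111100
Mask: 255.255.255.252


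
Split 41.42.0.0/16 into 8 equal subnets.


New prefix = 16 + 3 = 19
Each subnet has 8192 addresses
  41.42.0.0/19
  41.42.32.0/19
  41.42.64.0/19
  41.42.96.0/19
  41.42.128.0/19
  41.42.160.0/19
  41.42.192.0/19
  41.42.224.0/19
Subnets: 41.42.0.0/19, 41.42.32.0/19, 41.42.64.0/19, 41.42.96.0/19, 41.42.128.0/19, 41.42.160.0/19, 41.42.192.0/19, 41.42.224.0/19


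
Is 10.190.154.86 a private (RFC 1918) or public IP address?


RFC 1918 private ranges:
  10.0.0.0/8 (10.0.0.0 - 10.255.255.255)
  172.16.0.0/12 (172.16.0.0 - 172.31.255.255)
  192.168.0.0/16 (192.168.0.0 - 192.168.255.255)
Private (in 10.0.0.0/8)


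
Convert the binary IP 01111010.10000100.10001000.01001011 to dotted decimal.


01111010 = 122
10000100 = 132
10001000 = 136
01001011 = 75
IP: 122.132.136.75


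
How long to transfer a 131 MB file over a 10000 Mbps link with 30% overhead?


Effective throughput = 10000 * (1 - 30/100) = 7000 Mbps
File size in Mb = 131 * 8 = 1048 Mb
Time = 1048 / 7000
Time = 0.1497 seconds


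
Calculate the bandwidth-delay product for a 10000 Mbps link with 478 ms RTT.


BDP = bandwidth * RTT
= 10000 Mbps * 478 ms
= 10000 * 1e6 * 478 / 1000 bits
= 4780000000 bits
= 597500000 bytes
= 583496.0938 KB
BDP = 4780000000 bits (597500000 bytes)


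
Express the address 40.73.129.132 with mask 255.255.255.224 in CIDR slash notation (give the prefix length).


Binary: 11111111.11111111.11111111.11100000
Count leading 1s
Prefix: /27


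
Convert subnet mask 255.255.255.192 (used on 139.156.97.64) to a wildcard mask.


Subnet mask: 255.255.255.192
Wildcard = 255.255.255.255 - subnet mask
255 - 255 = 0
255 - 255 = 0
255 - 255 = 0
255 - 192 = 63
Wildcard: 0.0.0.63


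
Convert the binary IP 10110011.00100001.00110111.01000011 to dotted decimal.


10110011 = 179
00100001 = 33
00110111 = 55
01000011 = 67
IP: 179.33.55.67


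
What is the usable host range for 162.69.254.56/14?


Network: 162.68.0.0
Broadcast: 162.71.255.255
First usable = network + 1
Last usable = broadcast - 1
Range: 162.68.0.1 to 162.71.255.254


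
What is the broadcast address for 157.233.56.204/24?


Network: 157.233.56.0/24
Host bits = 8
Set all host bits to 1:
Broadcast: 157.233.56.255


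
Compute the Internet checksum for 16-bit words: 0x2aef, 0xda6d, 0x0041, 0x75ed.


Sum all words (with carry folding):
+ 0x2aef = 0x2aef
+ 0xda6d = 0x055d
+ 0x0041 = 0x059e
+ 0x75ed = 0x7b8b
One's complement: ~0x7b8b
Checksum = 0x8474


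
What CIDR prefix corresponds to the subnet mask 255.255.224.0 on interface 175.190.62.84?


Binary: 11111111.11111111.11100000.00000000
Count leading 1s
Prefix: /19


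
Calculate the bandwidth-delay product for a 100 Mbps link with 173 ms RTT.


BDP = bandwidth * RTT
= 100 Mbps * 173 ms
= 100 * 1e6 * 173 / 1000 bits
= 17300000 bits
= 2162500 bytes
= 2111.8164 KB
BDP = 17300000 bits (2162500 bytes)


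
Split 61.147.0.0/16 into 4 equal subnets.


New prefix = 16 + 2 = 18
Each subnet has 16384 addresses
  61.147.0.0/18
  61.147.64.0/18
  61.147.128.0/18
  61.147.192.0/18
Subnets: 61.147.0.0/18, 61.147.64.0/18, 61.147.128.0/18, 61.147.192.0/18


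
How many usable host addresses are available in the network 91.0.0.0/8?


Host bits = 32 - 8 = 24
Total addresses = 2^24 = 16777216
Usable = total - 2 (network and broadcast)
Usable hosts: 16777214


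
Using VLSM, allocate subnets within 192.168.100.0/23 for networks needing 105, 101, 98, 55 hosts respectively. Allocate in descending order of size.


105 hosts -> /25 (126 usable): 192.168.100.0/25
101 hosts -> /25 (126 usable): 192.168.100.128/25
98 hosts -> /25 (126 usable): 192.168.101.0/25
55 hosts -> /26 (62 usable): 192.168.101.128/26
Allocation: 192.168.100.0/25 (105 hosts, 126 usable); 192.168.100.128/25 (101 hosts, 126 usable); 192.168.101.0/25 (98 hosts, 126 usable); 192.168.101.128/26 (55 hosts, 62 usable)


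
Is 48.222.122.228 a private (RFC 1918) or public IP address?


RFC 1918 private ranges:
  10.0.0.0/8 (10.0.0.0 - 10.255.255.255)
  172.16.0.0/12 (172.16.0.0 - 172.31.255.255)
  192.168.0.0/16 (192.168.0.0 - 192.168.255.255)
Public (not in any RFC 1918 range)


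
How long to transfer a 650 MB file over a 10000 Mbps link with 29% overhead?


Effective throughput = 10000 * (1 - 29/100) = 7100 Mbps
File size in Mb = 650 * 8 = 5200 Mb
Time = 5200 / 7100
Time = 0.7324 seconds


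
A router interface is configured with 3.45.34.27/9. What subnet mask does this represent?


/9 means 9 network bits, 23 host bits
Binary: 11111111100000000000000000000000
Mask: 255.128.0.0


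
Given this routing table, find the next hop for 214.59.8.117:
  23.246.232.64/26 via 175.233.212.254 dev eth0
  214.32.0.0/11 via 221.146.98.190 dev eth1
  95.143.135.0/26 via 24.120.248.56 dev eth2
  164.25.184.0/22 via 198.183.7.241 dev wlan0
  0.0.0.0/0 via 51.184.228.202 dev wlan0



Longest prefix match for 214.59.8.117:
  /26 23.246.232.64: no
  /11 214.32.0.0: MATCH
  /26 95.143.135.0: no
  /22 164.25.184.0: no
  /0 0.0.0.0: MATCH
Selected: next-hop 221.146.98.190 via eth1 (matched /11)


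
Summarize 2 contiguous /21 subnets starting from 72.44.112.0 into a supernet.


Original prefix: /21
Number of subnets: 2 = 2^1
New prefix = 21 - 1 = 20
Supernet: 72.44.112.0/20


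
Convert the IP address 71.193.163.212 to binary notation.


71 = 01000111
193 = 11000001
163 = 10100011
212 = 11010100
Binary: 01000111.11000001.10100011.11010100


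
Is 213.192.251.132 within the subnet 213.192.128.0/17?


Subnet network: 213.192.128.0
Test IP AND mask: 213.192.128.0
Yes, 213.192.251.132 is in 213.192.128.0/17


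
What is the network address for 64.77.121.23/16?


IP:   01000000.01001101.01111001.00010111
Mask: 11111111.11111111.00000000.00000000
AND operation:
Net:  01000000.01001101.00000000.00000000
Network: 64.77.0.0/16


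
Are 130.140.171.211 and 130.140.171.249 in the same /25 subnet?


Mask: 255.255.255.128
130.140.171.211 AND mask = 130.140.171.128
130.140.171.249 AND mask = 130.140.171.128
Yes, same subnet (130.140.171.128)


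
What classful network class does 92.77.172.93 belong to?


First octet: 92
Binary: 01011100
0xxxxxxx -> Class A (1-126)
Class A, default mask 255.0.0.0 (/8)


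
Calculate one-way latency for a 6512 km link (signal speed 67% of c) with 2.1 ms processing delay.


Speed = 0.67 * 3e5 km/s = 201000 km/s
Propagation delay = 6512 / 201000 = 0.0324 s = 32.398 ms
Processing delay = 2.1 ms
Total one-way latency = 34.498 ms


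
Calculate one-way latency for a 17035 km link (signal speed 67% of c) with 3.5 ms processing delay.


Speed = 0.67 * 3e5 km/s = 201000 km/s
Propagation delay = 17035 / 201000 = 0.0848 s = 84.7512 ms
Processing delay = 3.5 ms
Total one-way latency = 88.2512 ms


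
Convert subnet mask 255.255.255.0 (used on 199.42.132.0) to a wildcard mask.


Subnet mask: 255.255.255.0
Wildcard = 255.255.255.255 - subnet mask
255 - 255 = 0
255 - 255 = 0
255 - 255 = 0
255 - 0 = 255
Wildcard: 0.0.0.255


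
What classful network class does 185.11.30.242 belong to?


First octet: 185
Binary: 10111001
10xxxxxx -> Class B (128-191)
Class B, default mask 255.255.0.0 (/16)


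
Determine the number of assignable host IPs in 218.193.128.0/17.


Host bits = 32 - 17 = 15
Total addresses = 2^15 = 32768
Usable = total - 2 (network and broadcast)
Usable hosts: 32766


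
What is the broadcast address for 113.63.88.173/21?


Network: 113.63.88.0/21
Host bits = 11
Set all host bits to 1:
Broadcast: 113.63.95.255


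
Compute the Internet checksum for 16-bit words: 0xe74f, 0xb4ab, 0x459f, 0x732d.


Sum all words (with carry folding):
+ 0xe74f = 0xe74f
+ 0xb4ab = 0x9bfb
+ 0x459f = 0xe19a
+ 0x732d = 0x54c8
One's complement: ~0x54c8
Checksum = 0xab37


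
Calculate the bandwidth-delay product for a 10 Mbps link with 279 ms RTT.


BDP = bandwidth * RTT
= 10 Mbps * 279 ms
= 10 * 1e6 * 279 / 1000 bits
= 2790000 bits
= 348750 bytes
= 340.5762 KB
BDP = 2790000 bits (348750 bytes)


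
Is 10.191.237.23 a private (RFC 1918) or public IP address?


RFC 1918 private ranges:
  10.0.0.0/8 (10.0.0.0 - 10.255.255.255)
  172.16.0.0/12 (172.16.0.0 - 172.31.255.255)
  192.168.0.0/16 (192.168.0.0 - 192.168.255.255)
Private (in 10.0.0.0/8)


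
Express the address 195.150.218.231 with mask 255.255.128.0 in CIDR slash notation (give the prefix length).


Binary: 11111111.11111111.10000000.00000000
Count leading 1s
Prefix: /17


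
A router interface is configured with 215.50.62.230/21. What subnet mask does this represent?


/21 means 21 network bits, 11 host bits
Binary: 11111111111111111111100000000000
Mask: 255.255.248.0


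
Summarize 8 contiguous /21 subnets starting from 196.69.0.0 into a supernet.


Original prefix: /21
Number of subnets: 8 = 2^3
New prefix = 21 - 3 = 18
Supernet: 196.69.0.0/18


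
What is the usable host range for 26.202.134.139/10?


Network: 26.192.0.0
Broadcast: 26.255.255.255
First usable = network + 1
Last usable = broadcast - 1
Range: 26.192.0.1 to 26.255.255.254


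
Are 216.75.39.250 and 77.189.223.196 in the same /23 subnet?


Mask: 255.255.254.0
216.75.39.250 AND mask = 216.75.38.0
77.189.223.196 AND mask = 77.189.222.0
No, different subnets (216.75.38.0 vs 77.189.222.0)


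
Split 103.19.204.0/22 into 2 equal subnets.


New prefix = 22 + 1 = 23
Each subnet has 512 addresses
  103.19.204.0/23
  103.19.206.0/23
Subnets: 103.19.204.0/23, 103.19.206.0/23


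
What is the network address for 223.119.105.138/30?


IP:   11011111.01110111.01101001.10001010
Mask: 11111111.11111111.11111111.11111100
AND operation:
Net:  11011111.01110111.01101001.10001000
Network: 223.119.105.136/30


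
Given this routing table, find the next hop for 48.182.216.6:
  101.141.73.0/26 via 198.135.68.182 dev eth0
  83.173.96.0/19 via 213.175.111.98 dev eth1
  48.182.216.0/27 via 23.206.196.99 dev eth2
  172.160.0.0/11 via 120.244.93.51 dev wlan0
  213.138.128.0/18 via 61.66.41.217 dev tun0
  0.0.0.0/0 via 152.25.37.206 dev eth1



Longest prefix match for 48.182.216.6:
  /26 101.141.73.0: no
  /19 83.173.96.0: no
  /27 48.182.216.0: MATCH
  /11 172.160.0.0: no
  /18 213.138.128.0: no
  /0 0.0.0.0: MATCH
Selected: next-hop 23.206.196.99 via eth2 (matched /27)


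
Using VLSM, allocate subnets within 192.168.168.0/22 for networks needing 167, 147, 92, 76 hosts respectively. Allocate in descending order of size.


167 hosts -> /24 (254 usable): 192.168.168.0/24
147 hosts -> /24 (254 usable): 192.168.169.0/24
92 hosts -> /25 (126 usable): 192.168.170.0/25
76 hosts -> /25 (126 usable): 192.168.170.128/25
Allocation: 192.168.168.0/24 (167 hosts, 254 usable); 192.168.169.0/24 (147 hosts, 254 usable); 192.168.170.0/25 (92 hosts, 126 usable); 192.168.170.128/25 (76 hosts, 126 usable)


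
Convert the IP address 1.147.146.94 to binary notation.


1 = 00000001
147 = 10010011
146 = 10010010
94 = 01011110
Binary: 00000001.10010011.10010010.01011110


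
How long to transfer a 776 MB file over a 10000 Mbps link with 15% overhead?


Effective throughput = 10000 * (1 - 15/100) = 8500 Mbps
File size in Mb = 776 * 8 = 6208 Mb
Time = 6208 / 8500
Time = 0.7304 seconds
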